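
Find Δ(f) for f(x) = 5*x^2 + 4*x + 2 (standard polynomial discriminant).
Δ = -24

For a quadratic a x^2 + b x + c the discriminant is Δ = b^2 - 4ac = (4)^2 - 4*(5)*(2) = 16 - (40) = -24.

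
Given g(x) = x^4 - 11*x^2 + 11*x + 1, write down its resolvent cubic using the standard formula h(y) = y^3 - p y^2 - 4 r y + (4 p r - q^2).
h(y) = y^3 + 11*y^2 - 4*y - 165

Identify coefficients: p = -11, q = 11, r = 1.
Plug into h(y) = y^3 - p y^2 - 4 r y + (4 p r - q^2):
  h(y) = y^3 - (-11) y^2 - 4*(1) y + (4*(-11)*(1) - (11)^2)
       = y^3 + (11) y^2 + (-4) y + (-165).
Simplifying: h(y) = y^3 + 11*y^2 - 4*y - 165.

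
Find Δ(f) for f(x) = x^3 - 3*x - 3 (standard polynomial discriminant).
Δ = -135

For a depressed cubic x^3 + p x + q the discriminant is Δ = -4 p^3 - 27 q^2 = -4*(-3)^3 - 27*(-3)^2 = 108 - 243 = -135.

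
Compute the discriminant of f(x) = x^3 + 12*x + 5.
Δ = -7587

For a depressed cubic x^3 + p x + q the discriminant is Δ = -4 p^3 - 27 q^2 = -4*(12)^3 - 27*(5)^2 = -6912 - 675 = -7587.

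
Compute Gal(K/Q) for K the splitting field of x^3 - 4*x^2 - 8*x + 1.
Gal(K/Q) = S_3 (symmetric group of order 6)

Compute the discriminant of x^3 + (-4)*x^2 + (-8)*x + (1): Δ = 3877. Since Δ is not a rational square, the Galois group is not contained in A_3; it must be the full S_3 (irreducibility of the cubic rules out anything smaller).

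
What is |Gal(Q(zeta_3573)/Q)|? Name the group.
|Gal(Q(zeta_3573)/Q)| = phi(3573) = 2376; group ≅ (Z/3573Z)^* ≅ Z/6Z × Z/396Z

The n-th cyclotomic polynomial Φ_3573(x) is the minimal polynomial of zeta_3573 over Q and has degree phi(3573) = 2376. So Q(zeta_3573) is a degree-2376 Galois extension with Galois group (Z/3573Z)^*. By CRT, (Z/3573Z)^* ≅ (Z/9Z)^* × (Z/397Z)^*. Each prime-power unit group is (Z/9Z)^* ≅ Z/6Z; (Z/397Z)^* ≅ Z/396Z. Hence Gal(Q(zeta_3573)/Q) ≅ Z/6Z × Z/396Z.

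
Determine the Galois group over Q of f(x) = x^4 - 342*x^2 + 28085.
Gal(K/Q) = V_4 (Klein four-group, Z/2Z × Z/2Z)

f factors as (x^2 - 205)(x^2 - 137), so the splitting field is K = Q(sqrt(205), sqrt(137)). The elements 205, 137, 28085 are all non-squares in Q, so sqrt(205) and sqrt(137) generate independent quadratic extensions. Thus [K:Q] = 4 and Gal(K/Q) is generated by the two order-2 automorphisms sqrt(205) ↦ -sqrt(205) and sqrt(137) ↦ -sqrt(137), giving V_4.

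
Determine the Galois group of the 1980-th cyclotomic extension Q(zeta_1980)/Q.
|Gal(Q(zeta_1980)/Q)| = phi(1980) = 480; group ≅ (Z/1980Z)^* ≅ Z/2Z × Z/4Z × Z/6Z × Z/10Z

The n-th cyclotomic polynomial Φ_1980(x) is the minimal polynomial of zeta_1980 over Q and has degree phi(1980) = 480. So Q(zeta_1980) is a degree-480 Galois extension with Galois group (Z/1980Z)^*. By CRT, (Z/1980Z)^* ≅ (Z/4Z)^* × (Z/9Z)^* × (Z/5Z)^* × (Z/11Z)^*. Each prime-power unit group is (Z/4Z)^* ≅ Z/2Z; (Z/9Z)^* ≅ Z/6Z; (Z/5Z)^* ≅ Z/4Z; (Z/11Z)^* ≅ Z/10Z. Hence Gal(Q(zeta_1980)/Q) ≅ Z/2Z × Z/4Z × Z/6Z × Z/10Z.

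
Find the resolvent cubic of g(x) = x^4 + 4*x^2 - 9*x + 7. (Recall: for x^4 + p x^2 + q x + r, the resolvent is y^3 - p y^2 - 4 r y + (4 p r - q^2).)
h(y) = y^3 - 4*y^2 - 28*y + 31

Identify coefficients: p = 4, q = -9, r = 7.
Plug into h(y) = y^3 - p y^2 - 4 r y + (4 p r - q^2):
  h(y) = y^3 - (4) y^2 - 4*(7) y + (4*(4)*(7) - (-9)^2)
       = y^3 + (-4) y^2 + (-28) y + (31).
Simplifying: h(y) = y^3 - 4*y^2 - 28*y + 31.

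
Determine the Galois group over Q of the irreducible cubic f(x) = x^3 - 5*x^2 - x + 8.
Gal(K/Q) = S_3 (symmetric group of order 6)

Compute the discriminant of x^3 + (-5)*x^2 + (-1)*x + (8): Δ = 3021. Since Δ is not a rational square, the Galois group is not contained in A_3; it must be the full S_3 (irreducibility of the cubic rules out anything smaller).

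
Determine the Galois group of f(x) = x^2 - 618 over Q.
Gal(K/Q) = Z/2Z (cyclic of order 2)

x^2 - 618 is irreducible over Q since 618 is not a rational square. The splitting field Q(sqrt(618)) has degree 2 over Q, and its unique nontrivial automorphism is sqrt(618) ↦ -sqrt(618). Hence Gal(Q(sqrt(618))/Q) = Z/2Z.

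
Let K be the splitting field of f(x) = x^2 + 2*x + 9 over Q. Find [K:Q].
[K:Q] = 2

The discriminant of x^2 + (2)*x + (9) is b^2 - 4c = 4 - (36) = -32. Since -32 is not a perfect square in Q, the polynomial is irreducible over Q. Its two roots generate a degree-2 extension, so [K:Q] = 2.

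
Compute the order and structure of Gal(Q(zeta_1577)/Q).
|Gal(Q(zeta_1577)/Q)| = phi(1577) = 1476; group ≅ (Z/1577Z)^* ≅ Z/18Z × Z/82Z

The n-th cyclotomic polynomial Φ_1577(x) is the minimal polynomial of zeta_1577 over Q and has degree phi(1577) = 1476. So Q(zeta_1577) is a degree-1476 Galois extension with Galois group (Z/1577Z)^*. By CRT, (Z/1577Z)^* ≅ (Z/19Z)^* × (Z/83Z)^*. Each prime-power unit group is (Z/19Z)^* ≅ Z/18Z; (Z/83Z)^* ≅ Z/82Z. Hence Gal(Q(zeta_1577)/Q) ≅ Z/18Z × Z/82Z.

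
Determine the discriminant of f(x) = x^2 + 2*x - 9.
Δ = 40

For a quadratic a x^2 + b x + c the discriminant is Δ = b^2 - 4ac = (2)^2 - 4*(1)*(-9) = 4 - (-36) = 40.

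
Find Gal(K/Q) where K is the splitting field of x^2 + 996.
Gal(K/Q) = Z/2Z (cyclic of order 2)

x^2 + 996 is irreducible over Q since -996 is not a rational square. The splitting field Q(sqrt(-996)) has degree 2 over Q, and its unique nontrivial automorphism is sqrt(-996) ↦ -sqrt(-996). Hence Gal(Q(sqrt(-996))/Q) = Z/2Z.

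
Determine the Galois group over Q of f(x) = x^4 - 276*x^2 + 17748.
Gal(K/Q) = V_4 (Klein four-group, Z/2Z × Z/2Z)

f factors as (x^2 - 174)(x^2 - 102), so the splitting field is K = Q(sqrt(174), sqrt(102)). The elements 174, 102, 17748 are all non-squares in Q, so sqrt(174) and sqrt(102) generate independent quadratic extensions. Thus [K:Q] = 4 and Gal(K/Q) is generated by the two order-2 automorphisms sqrt(174) ↦ -sqrt(174) and sqrt(102) ↦ -sqrt(102), giving V_4.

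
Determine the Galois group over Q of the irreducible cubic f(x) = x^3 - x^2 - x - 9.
Gal(K/Q) = S_3 (symmetric group of order 6)

Compute the discriminant of x^3 + (-1)*x^2 + (-1)*x + (-9): Δ = -2380. Since Δ is not a rational square, the Galois group is not contained in A_3; it must be the full S_3 (irreducibility of the cubic rules out anything smaller).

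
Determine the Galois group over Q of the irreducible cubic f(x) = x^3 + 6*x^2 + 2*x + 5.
Gal(K/Q) = S_3 (symmetric group of order 6)

Compute the discriminant of x^3 + (6)*x^2 + (2)*x + (5): Δ = -3803. Since Δ is not a rational square, the Galois group is not contained in A_3; it must be the full S_3 (irreducibility of the cubic rules out anything smaller).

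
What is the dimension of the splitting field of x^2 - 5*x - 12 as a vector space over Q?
[K:Q] = 2

The discriminant of x^2 + (-5)*x + (-12) is b^2 - 4c = 25 - (-48) = 73. Since 73 is not a perfect square in Q, the polynomial is irreducible over Q. Its two roots generate a degree-2 extension, so [K:Q] = 2.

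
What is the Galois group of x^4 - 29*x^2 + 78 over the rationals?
Gal(K/Q) = V_4 (Klein four-group, Z/2Z × Z/2Z)

f factors as (x^2 - 3)(x^2 - 26), so the splitting field is K = Q(sqrt(3), sqrt(26)). The elements 3, 26, 78 are all non-squares in Q, so sqrt(3) and sqrt(26) generate independent quadratic extensions. Thus [K:Q] = 4 and Gal(K/Q) is generated by the two order-2 automorphisms sqrt(3) ↦ -sqrt(3) and sqrt(26) ↦ -sqrt(26), giving V_4.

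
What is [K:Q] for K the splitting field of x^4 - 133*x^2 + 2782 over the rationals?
[K:Q] = 4

f factors as (x^2 - 107)(x^2 - 26); the splitting field is K = Q(sqrt(107), sqrt(26)). Since 107, 26, and 2782 are all non-squares in Q, the three subfields Q(sqrt(107)), Q(sqrt(26)), Q(sqrt(2782)) are distinct degree-2 extensions, so [K:Q] = 4 (Klein four Galois group).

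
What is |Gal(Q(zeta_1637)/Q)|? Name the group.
|Gal(Q(zeta_1637)/Q)| = phi(1637) = 1636; group ≅ (Z/1637Z)^* ≅ Z/1636Z

The n-th cyclotomic polynomial Φ_1637(x) is the minimal polynomial of zeta_1637 over Q and has degree phi(1637) = 1636. So Q(zeta_1637) is a degree-1636 Galois extension with Galois group (Z/1637Z)^*. (Z/1637Z)^* is cyclic since 1637 is an odd prime power (or 4). Hence Gal(Q(zeta_1637)/Q) ≅ Z/1636Z.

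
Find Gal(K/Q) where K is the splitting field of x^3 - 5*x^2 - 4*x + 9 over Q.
Gal(K/Q) = S_3 (symmetric group of order 6)

Compute the discriminant of x^3 + (-5)*x^2 + (-4)*x + (9): Δ = 6209. Since Δ is not a rational square, the Galois group is not contained in A_3; it must be the full S_3 (irreducibility of the cubic rules out anything smaller).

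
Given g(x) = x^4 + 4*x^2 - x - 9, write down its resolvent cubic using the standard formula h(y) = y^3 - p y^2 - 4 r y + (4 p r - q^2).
h(y) = y^3 - 4*y^2 + 36*y - 145

Identify coefficients: p = 4, q = -1, r = -9.
Plug into h(y) = y^3 - p y^2 - 4 r y + (4 p r - q^2):
  h(y) = y^3 - (4) y^2 - 4*(-9) y + (4*(4)*(-9) - (-1)^2)
       = y^3 + (-4) y^2 + (36) y + (-145).
Simplifying: h(y) = y^3 - 4*y^2 + 36*y - 145.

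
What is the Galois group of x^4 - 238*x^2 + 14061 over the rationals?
Gal(K/Q) = V_4 (Klein four-group, Z/2Z × Z/2Z)

f factors as (x^2 - 129)(x^2 - 109), so the splitting field is K = Q(sqrt(129), sqrt(109)). The elements 129, 109, 14061 are all non-squares in Q, so sqrt(129) and sqrt(109) generate independent quadratic extensions. Thus [K:Q] = 4 and Gal(K/Q) is generated by the two order-2 automorphisms sqrt(129) ↦ -sqrt(129) and sqrt(109) ↦ -sqrt(109), giving V_4.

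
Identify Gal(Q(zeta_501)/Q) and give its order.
|Gal(Q(zeta_501)/Q)| = phi(501) = 332; group ≅ (Z/501Z)^* ≅ Z/2Z × Z/166Z

The n-th cyclotomic polynomial Φ_501(x) is the minimal polynomial of zeta_501 over Q and has degree phi(501) = 332. So Q(zeta_501) is a degree-332 Galois extension with Galois group (Z/501Z)^*. By CRT, (Z/501Z)^* ≅ (Z/3Z)^* × (Z/167Z)^*. Each prime-power unit group is (Z/3Z)^* ≅ Z/2Z; (Z/167Z)^* ≅ Z/166Z. Hence Gal(Q(zeta_501)/Q) ≅ Z/2Z × Z/166Z.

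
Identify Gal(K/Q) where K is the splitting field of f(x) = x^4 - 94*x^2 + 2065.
Gal(K/Q) = V_4 (Klein four-group, Z/2Z × Z/2Z)

f factors as (x^2 - 59)(x^2 - 35), so the splitting field is K = Q(sqrt(59), sqrt(35)). The elements 59, 35, 2065 are all non-squares in Q, so sqrt(59) and sqrt(35) generate independent quadratic extensions. Thus [K:Q] = 4 and Gal(K/Q) is generated by the two order-2 automorphisms sqrt(59) ↦ -sqrt(59) and sqrt(35) ↦ -sqrt(35), giving V_4.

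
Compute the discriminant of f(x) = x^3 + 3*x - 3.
Δ = -351

For a depressed cubic x^3 + p x + q the discriminant is Δ = -4 p^3 - 27 q^2 = -4*(3)^3 - 27*(-3)^2 = -108 - 243 = -351.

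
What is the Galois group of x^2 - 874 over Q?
Gal(K/Q) = Z/2Z (cyclic of order 2)

x^2 - 874 is irreducible over Q since 874 is not a rational square. The splitting field Q(sqrt(874)) has degree 2 over Q, and its unique nontrivial automorphism is sqrt(874) ↦ -sqrt(874). Hence Gal(Q(sqrt(874))/Q) = Z/2Z.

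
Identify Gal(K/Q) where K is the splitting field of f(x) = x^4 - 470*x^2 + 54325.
Gal(K/Q) = V_4 (Klein four-group, Z/2Z × Z/2Z)

f factors as (x^2 - 265)(x^2 - 205), so the splitting field is K = Q(sqrt(265), sqrt(205)). The elements 265, 205, 54325 are all non-squares in Q, so sqrt(265) and sqrt(205) generate independent quadratic extensions. Thus [K:Q] = 4 and Gal(K/Q) is generated by the two order-2 automorphisms sqrt(265) ↦ -sqrt(265) and sqrt(205) ↦ -sqrt(205), giving V_4.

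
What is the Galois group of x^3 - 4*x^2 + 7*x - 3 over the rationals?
Gal(K/Q) = S_3 (symmetric group of order 6)

Compute the discriminant of x^3 + (-4)*x^2 + (7)*x + (-3): Δ = -87. Since Δ is not a rational square, the Galois group is not contained in A_3; it must be the full S_3 (irreducibility of the cubic rules out anything smaller).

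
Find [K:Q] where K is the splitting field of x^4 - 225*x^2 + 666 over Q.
[K:Q] = 4

f factors as (x^2 - 3)(x^2 - 222); the splitting field is K = Q(sqrt(3), sqrt(222)). Since 3, 222, and 666 are all non-squares in Q, the three subfields Q(sqrt(3)), Q(sqrt(222)), Q(sqrt(666)) are distinct degree-2 extensions, so [K:Q] = 4 (Klein four Galois group).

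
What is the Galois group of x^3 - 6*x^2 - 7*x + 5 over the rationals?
Gal(K/Q) = S_3 (symmetric group of order 6)

Compute the discriminant of x^3 + (-6)*x^2 + (-7)*x + (5): Δ = 10561. Since Δ is not a rational square, the Galois group is not contained in A_3; it must be the full S_3 (irreducibility of the cubic rules out anything smaller).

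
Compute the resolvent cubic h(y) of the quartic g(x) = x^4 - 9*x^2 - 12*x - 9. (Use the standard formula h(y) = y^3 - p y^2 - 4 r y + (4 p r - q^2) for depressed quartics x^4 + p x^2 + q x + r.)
h(y) = y^3 + 9*y^2 + 36*y + 180

Identify coefficients: p = -9, q = -12, r = -9.
Plug into h(y) = y^3 - p y^2 - 4 r y + (4 p r - q^2):
  h(y) = y^3 - (-9) y^2 - 4*(-9) y + (4*(-9)*(-9) - (-12)^2)
       = y^3 + (9) y^2 + (36) y + (180).
Simplifying: h(y) = y^3 + 9*y^2 + 36*y + 180.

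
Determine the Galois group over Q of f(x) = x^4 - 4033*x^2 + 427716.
Gal(K/Q) = Z/2Z (cyclic of order 2)

f factors as (x^2 - 109)(x^2 - 3924), so the splitting field is K = Q(sqrt(109), sqrt(3924)). The squarefree part of 109 is 109 and the squarefree part of 3924 is also 109, so sqrt(109) and sqrt(3924) are both rational multiples of sqrt(109). Hence Q(sqrt(109)) = Q(sqrt(3924)) = Q(sqrt(109)), and the splitting field collapses to a single degree-2 extension with Galois group Z/2Z.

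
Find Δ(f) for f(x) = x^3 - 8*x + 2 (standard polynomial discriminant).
Δ = 1940

For a depressed cubic x^3 + p x + q the discriminant is Δ = -4 p^3 - 27 q^2 = -4*(-8)^3 - 27*(2)^2 = 2048 - 108 = 1940.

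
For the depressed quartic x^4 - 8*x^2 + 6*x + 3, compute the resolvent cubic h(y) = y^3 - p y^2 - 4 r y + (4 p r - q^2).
h(y) = y^3 + 8*y^2 - 12*y - 132

Identify coefficients: p = -8, q = 6, r = 3.
Plug into h(y) = y^3 - p y^2 - 4 r y + (4 p r - q^2):
  h(y) = y^3 - (-8) y^2 - 4*(3) y + (4*(-8)*(3) - (6)^2)
       = y^3 + (8) y^2 + (-12) y + (-132).
Simplifying: h(y) = y^3 + 8*y^2 - 12*y - 132.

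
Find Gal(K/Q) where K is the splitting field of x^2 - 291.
Gal(K/Q) = Z/2Z (cyclic of order 2)

x^2 - 291 is irreducible over Q since 291 is not a rational square. The splitting field Q(sqrt(291)) has degree 2 over Q, and its unique nontrivial automorphism is sqrt(291) ↦ -sqrt(291). Hence Gal(Q(sqrt(291))/Q) = Z/2Z.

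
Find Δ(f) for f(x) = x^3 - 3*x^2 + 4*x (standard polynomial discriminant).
Δ = -112

For x^3 + a x^2 + b x + c the discriminant is Δ = 18 a b c - 4 a^3 c + a^2 b^2 - 4 b^3 - 27 c^2.
Plug a = -3, b = 4, c = 0:
  18*(-3)*(4)*(0) - 4*(-3)^3*(0) + (-3)^2*(4)^2 - 4*(4)^3 - 27*(0)^2
  = 0 + (0) + 144 + (-256) + (0)
  = -112.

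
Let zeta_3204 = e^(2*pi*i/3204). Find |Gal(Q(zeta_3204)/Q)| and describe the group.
|Gal(Q(zeta_3204)/Q)| = phi(3204) = 1056; group ≅ (Z/3204Z)^* ≅ Z/2Z × Z/6Z × Z/88Z

The n-th cyclotomic polynomial Φ_3204(x) is the minimal polynomial of zeta_3204 over Q and has degree phi(3204) = 1056. So Q(zeta_3204) is a degree-1056 Galois extension with Galois group (Z/3204Z)^*. By CRT, (Z/3204Z)^* ≅ (Z/4Z)^* × (Z/9Z)^* × (Z/89Z)^*. Each prime-power unit group is (Z/4Z)^* ≅ Z/2Z; (Z/9Z)^* ≅ Z/6Z; (Z/89Z)^* ≅ Z/88Z. Hence Gal(Q(zeta_3204)/Q) ≅ Z/2Z × Z/6Z × Z/88Z.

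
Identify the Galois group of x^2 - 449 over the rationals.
Gal(K/Q) = Z/2Z (cyclic of order 2)

x^2 - 449 is irreducible over Q since 449 is not a rational square. The splitting field Q(sqrt(449)) has degree 2 over Q, and its unique nontrivial automorphism is sqrt(449) ↦ -sqrt(449). Hence Gal(Q(sqrt(449))/Q) = Z/2Z.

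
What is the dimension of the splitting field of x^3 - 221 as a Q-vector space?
[K:Q] = 6

x^3 - 221 has one real root r = 221^(1/3) and two complex roots r*zeta_3, r*zeta_3^2 where zeta_3 = e^(2*pi*i/3). The splitting field is Q(r, zeta_3). [Q(r):Q] = 3 and [Q(zeta_3):Q] = 2 with gcd = 1, so [Q(r, zeta_3):Q] = 3 * 2 = 6.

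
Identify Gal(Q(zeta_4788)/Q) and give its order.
|Gal(Q(zeta_4788)/Q)| = phi(4788) = 1296; group ≅ (Z/4788Z)^* ≅ Z/2Z × Z/6Z × Z/6Z × Z/18Z

The n-th cyclotomic polynomial Φ_4788(x) is the minimal polynomial of zeta_4788 over Q and has degree phi(4788) = 1296. So Q(zeta_4788) is a degree-1296 Galois extension with Galois group (Z/4788Z)^*. By CRT, (Z/4788Z)^* ≅ (Z/4Z)^* × (Z/9Z)^* × (Z/7Z)^* × (Z/19Z)^*. Each prime-power unit group is (Z/4Z)^* ≅ Z/2Z; (Z/9Z)^* ≅ Z/6Z; (Z/7Z)^* ≅ Z/6Z; (Z/19Z)^* ≅ Z/18Z. Hence Gal(Q(zeta_4788)/Q) ≅ Z/2Z × Z/6Z × Z/6Z × Z/18Z.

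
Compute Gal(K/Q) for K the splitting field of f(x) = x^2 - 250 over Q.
Gal(K/Q) = Z/2Z (cyclic of order 2)

x^2 - 250 is irreducible over Q since 250 is not a rational square. The splitting field Q(sqrt(250)) has degree 2 over Q, and its unique nontrivial automorphism is sqrt(250) ↦ -sqrt(250). Hence Gal(Q(sqrt(250))/Q) = Z/2Z.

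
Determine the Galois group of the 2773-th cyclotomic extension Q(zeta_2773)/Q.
|Gal(Q(zeta_2773)/Q)| = phi(2773) = 2668; group ≅ (Z/2773Z)^* ≅ Z/46Z × Z/58Z

The n-th cyclotomic polynomial Φ_2773(x) is the minimal polynomial of zeta_2773 over Q and has degree phi(2773) = 2668. So Q(zeta_2773) is a degree-2668 Galois extension with Galois group (Z/2773Z)^*. By CRT, (Z/2773Z)^* ≅ (Z/47Z)^* × (Z/59Z)^*. Each prime-power unit group is (Z/47Z)^* ≅ Z/46Z; (Z/59Z)^* ≅ Z/58Z. Hence Gal(Q(zeta_2773)/Q) ≅ Z/46Z × Z/58Z.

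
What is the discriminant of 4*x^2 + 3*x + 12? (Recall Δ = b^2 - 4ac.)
Δ = -183

For a quadratic a x^2 + b x + c the discriminant is Δ = b^2 - 4ac = (3)^2 - 4*(4)*(12) = 9 - (192) = -183.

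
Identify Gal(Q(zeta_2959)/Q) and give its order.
|Gal(Q(zeta_2959)/Q)| = phi(2959) = 2680; group ≅ (Z/2959Z)^* ≅ Z/10Z × Z/268Z

The n-th cyclotomic polynomial Φ_2959(x) is the minimal polynomial of zeta_2959 over Q and has degree phi(2959) = 2680. So Q(zeta_2959) is a degree-2680 Galois extension with Galois group (Z/2959Z)^*. By CRT, (Z/2959Z)^* ≅ (Z/11Z)^* × (Z/269Z)^*. Each prime-power unit group is (Z/11Z)^* ≅ Z/10Z; (Z/269Z)^* ≅ Z/268Z. Hence Gal(Q(zeta_2959)/Q) ≅ Z/10Z × Z/268Z.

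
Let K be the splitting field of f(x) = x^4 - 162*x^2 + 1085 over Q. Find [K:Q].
[K:Q] = 4

f factors as (x^2 - 7)(x^2 - 155); the splitting field is K = Q(sqrt(7), sqrt(155)). Since 7, 155, and 1085 are all non-squares in Q, the three subfields Q(sqrt(7)), Q(sqrt(155)), Q(sqrt(1085)) are distinct degree-2 extensions, so [K:Q] = 4 (Klein four Galois group).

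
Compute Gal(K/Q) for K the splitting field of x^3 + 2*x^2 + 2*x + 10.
Gal(K/Q) = S_3 (symmetric group of order 6)

Compute the discriminant of x^3 + (2)*x^2 + (2)*x + (10): Δ = -2316. Since Δ is not a rational square, the Galois group is not contained in A_3; it must be the full S_3 (irreducibility of the cubic rules out anything smaller).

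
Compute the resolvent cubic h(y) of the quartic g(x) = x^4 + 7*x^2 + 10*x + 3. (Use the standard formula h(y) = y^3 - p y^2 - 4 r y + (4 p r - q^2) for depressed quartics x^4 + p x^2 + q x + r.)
h(y) = y^3 - 7*y^2 - 12*y - 16

Identify coefficients: p = 7, q = 10, r = 3.
Plug into h(y) = y^3 - p y^2 - 4 r y + (4 p r - q^2):
  h(y) = y^3 - (7) y^2 - 4*(3) y + (4*(7)*(3) - (10)^2)
       = y^3 + (-7) y^2 + (-12) y + (-16).
Simplifying: h(y) = y^3 - 7*y^2 - 12*y - 16.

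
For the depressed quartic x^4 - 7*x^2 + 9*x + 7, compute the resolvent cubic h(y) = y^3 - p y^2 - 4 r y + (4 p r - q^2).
h(y) = y^3 + 7*y^2 - 28*y - 277

Identify coefficients: p = -7, q = 9, r = 7.
Plug into h(y) = y^3 - p y^2 - 4 r y + (4 p r - q^2):
  h(y) = y^3 - (-7) y^2 - 4*(7) y + (4*(-7)*(7) - (9)^2)
       = y^3 + (7) y^2 + (-28) y + (-277).
Simplifying: h(y) = y^3 + 7*y^2 - 28*y - 277.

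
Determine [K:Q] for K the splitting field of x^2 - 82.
[K:Q] = 2

The polynomial x^2 - 82 is irreducible over Q since 82 is not a perfect square. Its splitting field is Q(sqrt(82)), which has degree 2 over Q.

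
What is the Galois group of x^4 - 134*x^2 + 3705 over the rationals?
Gal(K/Q) = V_4 (Klein four-group, Z/2Z × Z/2Z)

f factors as (x^2 - 39)(x^2 - 95), so the splitting field is K = Q(sqrt(39), sqrt(95)). The elements 39, 95, 3705 are all non-squares in Q, so sqrt(39) and sqrt(95) generate independent quadratic extensions. Thus [K:Q] = 4 and Gal(K/Q) is generated by the two order-2 automorphisms sqrt(39) ↦ -sqrt(39) and sqrt(95) ↦ -sqrt(95), giving V_4.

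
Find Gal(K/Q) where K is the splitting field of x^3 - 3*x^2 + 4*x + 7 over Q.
Gal(K/Q) = S_3 (symmetric group of order 6)

Compute the discriminant of x^3 + (-3)*x^2 + (4)*x + (7): Δ = -2191. Since Δ is not a rational square, the Galois group is not contained in A_3; it must be the full S_3 (irreducibility of the cubic rules out anything smaller).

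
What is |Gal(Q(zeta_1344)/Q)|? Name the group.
|Gal(Q(zeta_1344)/Q)| = phi(1344) = 384; group ≅ (Z/1344Z)^* ≅ Z/2Z × Z/2Z × Z/6Z × Z/16Z

The n-th cyclotomic polynomial Φ_1344(x) is the minimal polynomial of zeta_1344 over Q and has degree phi(1344) = 384. So Q(zeta_1344) is a degree-384 Galois extension with Galois group (Z/1344Z)^*. By CRT, (Z/1344Z)^* ≅ (Z/64Z)^* × (Z/3Z)^* × (Z/7Z)^*. Each prime-power unit group is (Z/64Z)^* ≅ Z/2Z × Z/16Z; (Z/3Z)^* ≅ Z/2Z; (Z/7Z)^* ≅ Z/6Z. Hence Gal(Q(zeta_1344)/Q) ≅ Z/2Z × Z/2Z × Z/6Z × Z/16Z.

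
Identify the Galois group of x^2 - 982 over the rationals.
Gal(K/Q) = Z/2Z (cyclic of order 2)

x^2 - 982 is irreducible over Q since 982 is not a rational square. The splitting field Q(sqrt(982)) has degree 2 over Q, and its unique nontrivial automorphism is sqrt(982) ↦ -sqrt(982). Hence Gal(Q(sqrt(982))/Q) = Z/2Z.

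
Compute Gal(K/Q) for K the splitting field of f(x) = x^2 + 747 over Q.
Gal(K/Q) = Z/2Z (cyclic of order 2)

x^2 + 747 is irreducible over Q since -747 is not a rational square. The splitting field Q(sqrt(-747)) has degree 2 over Q, and its unique nontrivial automorphism is sqrt(-747) ↦ -sqrt(-747). Hence Gal(Q(sqrt(-747))/Q) = Z/2Z.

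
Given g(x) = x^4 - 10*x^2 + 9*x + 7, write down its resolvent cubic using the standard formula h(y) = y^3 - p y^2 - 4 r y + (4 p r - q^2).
h(y) = y^3 + 10*y^2 - 28*y - 361

Identify coefficients: p = -10, q = 9, r = 7.
Plug into h(y) = y^3 - p y^2 - 4 r y + (4 p r - q^2):
  h(y) = y^3 - (-10) y^2 - 4*(7) y + (4*(-10)*(7) - (9)^2)
       = y^3 + (10) y^2 + (-28) y + (-361).
Simplifying: h(y) = y^3 + 10*y^2 - 28*y - 361.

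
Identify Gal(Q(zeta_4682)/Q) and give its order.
|Gal(Q(zeta_4682)/Q)| = phi(4682) = 2340; group ≅ (Z/4682Z)^* ≅ Z/2340Z

The n-th cyclotomic polynomial Φ_4682(x) is the minimal polynomial of zeta_4682 over Q and has degree phi(4682) = 2340. So Q(zeta_4682) is a degree-2340 Galois extension with Galois group (Z/4682Z)^*. By CRT, (Z/4682Z)^* ≅ (Z/2Z)^* × (Z/2341Z)^*. Each prime-power unit group is (Z/2Z)^* ≅ trivial group (order 1); (Z/2341Z)^* ≅ Z/2340Z. Hence Gal(Q(zeta_4682)/Q) ≅ Z/2340Z.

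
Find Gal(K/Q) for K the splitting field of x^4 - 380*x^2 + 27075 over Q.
Gal(K/Q) = V_4 (Klein four-group, Z/2Z × Z/2Z)

f factors as (x^2 - 285)(x^2 - 95), so the splitting field is K = Q(sqrt(285), sqrt(95)). The elements 285, 95, 27075 are all non-squares in Q, so sqrt(285) and sqrt(95) generate independent quadratic extensions. Thus [K:Q] = 4 and Gal(K/Q) is generated by the two order-2 automorphisms sqrt(285) ↦ -sqrt(285) and sqrt(95) ↦ -sqrt(95), giving V_4.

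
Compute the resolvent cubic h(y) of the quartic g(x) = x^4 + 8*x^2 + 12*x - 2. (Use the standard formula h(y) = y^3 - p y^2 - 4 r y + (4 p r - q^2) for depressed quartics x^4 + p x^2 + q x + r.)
h(y) = y^3 - 8*y^2 + 8*y - 208

Identify coefficients: p = 8, q = 12, r = -2.
Plug into h(y) = y^3 - p y^2 - 4 r y + (4 p r - q^2):
  h(y) = y^3 - (8) y^2 - 4*(-2) y + (4*(8)*(-2) - (12)^2)
       = y^3 + (-8) y^2 + (8) y + (-208).
Simplifying: h(y) = y^3 - 8*y^2 + 8*y - 208.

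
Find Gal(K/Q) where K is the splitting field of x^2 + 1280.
Gal(K/Q) = Z/2Z (cyclic of order 2)

x^2 + 1280 is irreducible over Q since -1280 is not a rational square. The splitting field Q(sqrt(-1280)) has degree 2 over Q, and its unique nontrivial automorphism is sqrt(-1280) ↦ -sqrt(-1280). Hence Gal(Q(sqrt(-1280))/Q) = Z/2Z.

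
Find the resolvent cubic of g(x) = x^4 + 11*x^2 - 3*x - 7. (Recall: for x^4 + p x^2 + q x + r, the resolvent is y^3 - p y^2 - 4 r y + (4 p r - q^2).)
h(y) = y^3 - 11*y^2 + 28*y - 317

Identify coefficients: p = 11, q = -3, r = -7.
Plug into h(y) = y^3 - p y^2 - 4 r y + (4 p r - q^2):
  h(y) = y^3 - (11) y^2 - 4*(-7) y + (4*(11)*(-7) - (-3)^2)
       = y^3 + (-11) y^2 + (28) y + (-317).
Simplifying: h(y) = y^3 - 11*y^2 + 28*y - 317.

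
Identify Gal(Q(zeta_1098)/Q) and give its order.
|Gal(Q(zeta_1098)/Q)| = phi(1098) = 360; group ≅ (Z/1098Z)^* ≅ Z/6Z × Z/60Z

The n-th cyclotomic polynomial Φ_1098(x) is the minimal polynomial of zeta_1098 over Q and has degree phi(1098) = 360. So Q(zeta_1098) is a degree-360 Galois extension with Galois group (Z/1098Z)^*. By CRT, (Z/1098Z)^* ≅ (Z/2Z)^* × (Z/9Z)^* × (Z/61Z)^*. Each prime-power unit group is (Z/2Z)^* ≅ trivial group (order 1); (Z/9Z)^* ≅ Z/6Z; (Z/61Z)^* ≅ Z/60Z. Hence Gal(Q(zeta_1098)/Q) ≅ Z/6Z × Z/60Z.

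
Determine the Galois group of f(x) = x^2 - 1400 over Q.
Gal(K/Q) = Z/2Z (cyclic of order 2)

x^2 - 1400 is irreducible over Q since 1400 is not a rational square. The splitting field Q(sqrt(1400)) has degree 2 over Q, and its unique nontrivial automorphism is sqrt(1400) ↦ -sqrt(1400). Hence Gal(Q(sqrt(1400))/Q) = Z/2Z.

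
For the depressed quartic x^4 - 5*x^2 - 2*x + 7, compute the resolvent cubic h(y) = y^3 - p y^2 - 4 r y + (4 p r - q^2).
h(y) = y^3 + 5*y^2 - 28*y - 144

Identify coefficients: p = -5, q = -2, r = 7.
Plug into h(y) = y^3 - p y^2 - 4 r y + (4 p r - q^2):
  h(y) = y^3 - (-5) y^2 - 4*(7) y + (4*(-5)*(7) - (-2)^2)
       = y^3 + (5) y^2 + (-28) y + (-144).
Simplifying: h(y) = y^3 + 5*y^2 - 28*y - 144.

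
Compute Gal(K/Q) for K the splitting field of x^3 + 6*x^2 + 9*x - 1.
Gal(K/Q) = S_3 (symmetric group of order 6)

Compute the discriminant of x^3 + (6)*x^2 + (9)*x + (-1): Δ = -135. Since Δ is not a rational square, the Galois group is not contained in A_3; it must be the full S_3 (irreducibility of the cubic rules out anything smaller).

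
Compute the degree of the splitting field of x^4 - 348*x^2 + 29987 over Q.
[K:Q] = 4

f factors as (x^2 - 157)(x^2 - 191); the splitting field is K = Q(sqrt(157), sqrt(191)). Since 157, 191, and 29987 are all non-squares in Q, the three subfields Q(sqrt(157)), Q(sqrt(191)), Q(sqrt(29987)) are distinct degree-2 extensions, so [K:Q] = 4 (Klein four Galois group).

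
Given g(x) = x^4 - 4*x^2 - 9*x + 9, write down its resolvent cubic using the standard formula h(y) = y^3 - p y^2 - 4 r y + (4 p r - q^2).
h(y) = y^3 + 4*y^2 - 36*y - 225

Identify coefficients: p = -4, q = -9, r = 9.
Plug into h(y) = y^3 - p y^2 - 4 r y + (4 p r - q^2):
  h(y) = y^3 - (-4) y^2 - 4*(9) y + (4*(-4)*(9) - (-9)^2)
       = y^3 + (4) y^2 + (-36) y + (-225).
Simplifying: h(y) = y^3 + 4*y^2 - 36*y - 225.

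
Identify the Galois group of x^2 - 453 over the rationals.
Gal(K/Q) = Z/2Z (cyclic of order 2)

x^2 - 453 is irreducible over Q since 453 is not a rational square. The splitting field Q(sqrt(453)) has degree 2 over Q, and its unique nontrivial automorphism is sqrt(453) ↦ -sqrt(453). Hence Gal(Q(sqrt(453))/Q) = Z/2Z.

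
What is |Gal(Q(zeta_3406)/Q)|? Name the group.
|Gal(Q(zeta_3406)/Q)| = phi(3406) = 1560; group ≅ (Z/3406Z)^* ≅ Z/12Z × Z/130Z

The n-th cyclotomic polynomial Φ_3406(x) is the minimal polynomial of zeta_3406 over Q and has degree phi(3406) = 1560. So Q(zeta_3406) is a degree-1560 Galois extension with Galois group (Z/3406Z)^*. By CRT, (Z/3406Z)^* ≅ (Z/2Z)^* × (Z/13Z)^* × (Z/131Z)^*. Each prime-power unit group is (Z/2Z)^* ≅ trivial group (order 1); (Z/13Z)^* ≅ Z/12Z; (Z/131Z)^* ≅ Z/130Z. Hence Gal(Q(zeta_3406)/Q) ≅ Z/12Z × Z/130Z.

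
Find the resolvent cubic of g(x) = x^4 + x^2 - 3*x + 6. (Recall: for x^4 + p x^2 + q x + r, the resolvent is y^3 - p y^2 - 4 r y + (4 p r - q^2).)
h(y) = y^3 - y^2 - 24*y + 15

Identify coefficients: p = 1, q = -3, r = 6.
Plug into h(y) = y^3 - p y^2 - 4 r y + (4 p r - q^2):
  h(y) = y^3 - (1) y^2 - 4*(6) y + (4*(1)*(6) - (-3)^2)
       = y^3 + (-1) y^2 + (-24) y + (15).
Simplifying: h(y) = y^3 - y^2 - 24*y + 15.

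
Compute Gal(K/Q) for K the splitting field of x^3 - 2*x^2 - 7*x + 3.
Gal(K/Q) = S_3 (symmetric group of order 6)

Compute the discriminant of x^3 + (-2)*x^2 + (-7)*x + (3): Δ = 2177. Since Δ is not a rational square, the Galois group is not contained in A_3; it must be the full S_3 (irreducibility of the cubic rules out anything smaller).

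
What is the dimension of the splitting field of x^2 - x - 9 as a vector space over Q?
[K:Q] = 2

The discriminant of x^2 + (-1)*x + (-9) is b^2 - 4c = 1 - (-36) = 37. Since 37 is not a perfect square in Q, the polynomial is irreducible over Q. Its two roots generate a degree-2 extension, so [K:Q] = 2.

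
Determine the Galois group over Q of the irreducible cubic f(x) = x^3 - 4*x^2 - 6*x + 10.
Gal(K/Q) = S_3 (symmetric group of order 6)

Compute the discriminant of x^3 + (-4)*x^2 + (-6)*x + (10): Δ = 5620. Since Δ is not a rational square, the Galois group is not contained in A_3; it must be the full S_3 (irreducibility of the cubic rules out anything smaller).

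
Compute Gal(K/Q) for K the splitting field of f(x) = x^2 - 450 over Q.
Gal(K/Q) = Z/2Z (cyclic of order 2)

x^2 - 450 is irreducible over Q since 450 is not a rational square. The splitting field Q(sqrt(450)) has degree 2 over Q, and its unique nontrivial automorphism is sqrt(450) ↦ -sqrt(450). Hence Gal(Q(sqrt(450))/Q) = Z/2Z.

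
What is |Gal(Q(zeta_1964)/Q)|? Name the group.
|Gal(Q(zeta_1964)/Q)| = phi(1964) = 980; group ≅ (Z/1964Z)^* ≅ Z/2Z × Z/490Z

The n-th cyclotomic polynomial Φ_1964(x) is the minimal polynomial of zeta_1964 over Q and has degree phi(1964) = 980. So Q(zeta_1964) is a degree-980 Galois extension with Galois group (Z/1964Z)^*. By CRT, (Z/1964Z)^* ≅ (Z/4Z)^* × (Z/491Z)^*. Each prime-power unit group is (Z/4Z)^* ≅ Z/2Z; (Z/491Z)^* ≅ Z/490Z. Hence Gal(Q(zeta_1964)/Q) ≅ Z/2Z × Z/490Z.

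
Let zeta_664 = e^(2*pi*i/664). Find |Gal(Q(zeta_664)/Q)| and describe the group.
|Gal(Q(zeta_664)/Q)| = phi(664) = 328; group ≅ (Z/664Z)^* ≅ Z/2Z × Z/2Z × Z/82Z

The n-th cyclotomic polynomial Φ_664(x) is the minimal polynomial of zeta_664 over Q and has degree phi(664) = 328. So Q(zeta_664) is a degree-328 Galois extension with Galois group (Z/664Z)^*. By CRT, (Z/664Z)^* ≅ (Z/8Z)^* × (Z/83Z)^*. Each prime-power unit group is (Z/8Z)^* ≅ Z/2Z × Z/2Z; (Z/83Z)^* ≅ Z/82Z. Hence Gal(Q(zeta_664)/Q) ≅ Z/2Z × Z/2Z × Z/82Z.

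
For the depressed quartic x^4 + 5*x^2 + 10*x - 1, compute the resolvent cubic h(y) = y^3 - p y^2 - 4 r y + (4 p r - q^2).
h(y) = y^3 - 5*y^2 + 4*y - 120

Identify coefficients: p = 5, q = 10, r = -1.
Plug into h(y) = y^3 - p y^2 - 4 r y + (4 p r - q^2):
  h(y) = y^3 - (5) y^2 - 4*(-1) y + (4*(5)*(-1) - (10)^2)
       = y^3 + (-5) y^2 + (4) y + (-120).
Simplifying: h(y) = y^3 - 5*y^2 + 4*y - 120.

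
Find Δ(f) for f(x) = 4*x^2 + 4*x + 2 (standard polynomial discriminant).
Δ = -16

For a quadratic a x^2 + b x + c the discriminant is Δ = b^2 - 4ac = (4)^2 - 4*(4)*(2) = 16 - (32) = -16.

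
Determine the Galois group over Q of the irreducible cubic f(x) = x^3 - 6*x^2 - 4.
Gal(K/Q) = S_3 (symmetric group of order 6)

Compute the discriminant of x^3 + (-6)*x^2 + (0)*x + (-4): Δ = -3888. Since Δ is not a rational square, the Galois group is not contained in A_3; it must be the full S_3 (irreducibility of the cubic rules out anything smaller).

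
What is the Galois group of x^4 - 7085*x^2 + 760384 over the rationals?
Gal(K/Q) = Z/2Z (cyclic of order 2)

f factors as (x^2 - 109)(x^2 - 6976), so the splitting field is K = Q(sqrt(109), sqrt(6976)). The squarefree part of 109 is 109 and the squarefree part of 6976 is also 109, so sqrt(109) and sqrt(6976) are both rational multiples of sqrt(109). Hence Q(sqrt(109)) = Q(sqrt(6976)) = Q(sqrt(109)), and the splitting field collapses to a single degree-2 extension with Galois group Z/2Z.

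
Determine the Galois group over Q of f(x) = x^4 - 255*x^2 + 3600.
Gal(K/Q) = Z/2Z (cyclic of order 2)

f factors as (x^2 - 15)(x^2 - 240), so the splitting field is K = Q(sqrt(15), sqrt(240)). The squarefree part of 15 is 15 and the squarefree part of 240 is also 15, so sqrt(15) and sqrt(240) are both rational multiples of sqrt(15). Hence Q(sqrt(15)) = Q(sqrt(240)) = Q(sqrt(15)), and the splitting field collapses to a single degree-2 extension with Galois group Z/2Z.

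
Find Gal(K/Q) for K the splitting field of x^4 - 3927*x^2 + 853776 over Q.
Gal(K/Q) = Z/2Z (cyclic of order 2)

f factors as (x^2 - 3696)(x^2 - 231), so the splitting field is K = Q(sqrt(3696), sqrt(231)). The squarefree part of 3696 is 231 and the squarefree part of 231 is also 231, so sqrt(3696) and sqrt(231) are both rational multiples of sqrt(231). Hence Q(sqrt(3696)) = Q(sqrt(231)) = Q(sqrt(231)), and the splitting field collapses to a single degree-2 extension with Galois group Z/2Z.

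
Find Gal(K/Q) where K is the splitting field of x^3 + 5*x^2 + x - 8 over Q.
Gal(K/Q) = S_3 (symmetric group of order 6)

Compute the discriminant of x^3 + (5)*x^2 + (1)*x + (-8): Δ = 1573. Since Δ is not a rational square, the Galois group is not contained in A_3; it must be the full S_3 (irreducibility of the cubic rules out anything smaller).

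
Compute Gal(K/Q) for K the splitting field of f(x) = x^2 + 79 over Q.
Gal(K/Q) = Z/2Z (cyclic of order 2)

x^2 + 79 is irreducible over Q since -79 is not a rational square. The splitting field Q(sqrt(-79)) has degree 2 over Q, and its unique nontrivial automorphism is sqrt(-79) ↦ -sqrt(-79). Hence Gal(Q(sqrt(-79))/Q) = Z/2Z.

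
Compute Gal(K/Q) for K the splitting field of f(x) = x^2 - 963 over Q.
Gal(K/Q) = Z/2Z (cyclic of order 2)

x^2 - 963 is irreducible over Q since 963 is not a rational square. The splitting field Q(sqrt(963)) has degree 2 over Q, and its unique nontrivial automorphism is sqrt(963) ↦ -sqrt(963). Hence Gal(Q(sqrt(963))/Q) = Z/2Z.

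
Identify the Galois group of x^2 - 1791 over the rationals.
Gal(K/Q) = Z/2Z (cyclic of order 2)

x^2 - 1791 is irreducible over Q since 1791 is not a rational square. The splitting field Q(sqrt(1791)) has degree 2 over Q, and its unique nontrivial automorphism is sqrt(1791) ↦ -sqrt(1791). Hence Gal(Q(sqrt(1791))/Q) = Z/2Z.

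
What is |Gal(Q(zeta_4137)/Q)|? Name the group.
|Gal(Q(zeta_4137)/Q)| = phi(4137) = 2352; group ≅ (Z/4137Z)^* ≅ Z/2Z × Z/6Z × Z/196Z

The n-th cyclotomic polynomial Φ_4137(x) is the minimal polynomial of zeta_4137 over Q and has degree phi(4137) = 2352. So Q(zeta_4137) is a degree-2352 Galois extension with Galois group (Z/4137Z)^*. By CRT, (Z/4137Z)^* ≅ (Z/3Z)^* × (Z/7Z)^* × (Z/197Z)^*. Each prime-power unit group is (Z/3Z)^* ≅ Z/2Z; (Z/7Z)^* ≅ Z/6Z; (Z/197Z)^* ≅ Z/196Z. Hence Gal(Q(zeta_4137)/Q) ≅ Z/2Z × Z/6Z × Z/196Z.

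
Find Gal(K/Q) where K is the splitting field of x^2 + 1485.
Gal(K/Q) = Z/2Z (cyclic of order 2)

x^2 + 1485 is irreducible over Q since -1485 is not a rational square. The splitting field Q(sqrt(-1485)) has degree 2 over Q, and its unique nontrivial automorphism is sqrt(-1485) ↦ -sqrt(-1485). Hence Gal(Q(sqrt(-1485))/Q) = Z/2Z.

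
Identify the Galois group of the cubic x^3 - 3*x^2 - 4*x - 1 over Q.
Gal(K/Q) = A_3 (cyclic of order 3)

Compute the discriminant of x^3 + (-3)*x^2 + (-4)*x + (-1): Δ = 49. Since Δ is a perfect square (Δ = 7^2), the Galois group is contained in A_3. Irreducibility forces the group to be transitive on three roots, so Gal = A_3.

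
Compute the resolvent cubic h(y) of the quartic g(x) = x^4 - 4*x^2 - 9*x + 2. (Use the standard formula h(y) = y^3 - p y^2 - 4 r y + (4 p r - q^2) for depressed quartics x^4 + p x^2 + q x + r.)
h(y) = y^3 + 4*y^2 - 8*y - 113

Identify coefficients: p = -4, q = -9, r = 2.
Plug into h(y) = y^3 - p y^2 - 4 r y + (4 p r - q^2):
  h(y) = y^3 - (-4) y^2 - 4*(2) y + (4*(-4)*(2) - (-9)^2)
       = y^3 + (4) y^2 + (-8) y + (-113).
Simplifying: h(y) = y^3 + 4*y^2 - 8*y - 113.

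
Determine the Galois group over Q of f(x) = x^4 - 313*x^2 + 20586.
Gal(K/Q) = V_4 (Klein four-group, Z/2Z × Z/2Z)

f factors as (x^2 - 219)(x^2 - 94), so the splitting field is K = Q(sqrt(219), sqrt(94)). The elements 219, 94, 20586 are all non-squares in Q, so sqrt(219) and sqrt(94) generate independent quadratic extensions. Thus [K:Q] = 4 and Gal(K/Q) is generated by the two order-2 automorphisms sqrt(219) ↦ -sqrt(219) and sqrt(94) ↦ -sqrt(94), giving V_4.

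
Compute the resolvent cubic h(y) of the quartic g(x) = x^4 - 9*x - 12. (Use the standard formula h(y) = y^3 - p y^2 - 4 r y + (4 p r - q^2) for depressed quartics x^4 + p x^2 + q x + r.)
h(y) = y^3 + 48*y - 81

Identify coefficients: p = 0, q = -9, r = -12.
Plug into h(y) = y^3 - p y^2 - 4 r y + (4 p r - q^2):
  h(y) = y^3 - (0) y^2 - 4*(-12) y + (4*(0)*(-12) - (-9)^2)
       = y^3 + (0) y^2 + (48) y + (-81).
Simplifying: h(y) = y^3 + 48*y - 81.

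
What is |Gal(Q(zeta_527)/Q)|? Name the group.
|Gal(Q(zeta_527)/Q)| = phi(527) = 480; group ≅ (Z/527Z)^* ≅ Z/16Z × Z/30Z

The n-th cyclotomic polynomial Φ_527(x) is the minimal polynomial of zeta_527 over Q and has degree phi(527) = 480. So Q(zeta_527) is a degree-480 Galois extension with Galois group (Z/527Z)^*. By CRT, (Z/527Z)^* ≅ (Z/17Z)^* × (Z/31Z)^*. Each prime-power unit group is (Z/17Z)^* ≅ Z/16Z; (Z/31Z)^* ≅ Z/30Z. Hence Gal(Q(zeta_527)/Q) ≅ Z/16Z × Z/30Z.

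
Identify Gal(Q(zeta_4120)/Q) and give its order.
|Gal(Q(zeta_4120)/Q)| = phi(4120) = 1632; group ≅ (Z/4120Z)^* ≅ Z/2Z × Z/2Z × Z/4Z × Z/102Z

The n-th cyclotomic polynomial Φ_4120(x) is the minimal polynomial of zeta_4120 over Q and has degree phi(4120) = 1632. So Q(zeta_4120) is a degree-1632 Galois extension with Galois group (Z/4120Z)^*. By CRT, (Z/4120Z)^* ≅ (Z/8Z)^* × (Z/5Z)^* × (Z/103Z)^*. Each prime-power unit group is (Z/8Z)^* ≅ Z/2Z × Z/2Z; (Z/5Z)^* ≅ Z/4Z; (Z/103Z)^* ≅ Z/102Z. Hence Gal(Q(zeta_4120)/Q) ≅ Z/2Z × Z/2Z × Z/4Z × Z/102Z.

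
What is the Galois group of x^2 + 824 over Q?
Gal(K/Q) = Z/2Z (cyclic of order 2)

x^2 + 824 is irreducible over Q since -824 is not a rational square. The splitting field Q(sqrt(-824)) has degree 2 over Q, and its unique nontrivial automorphism is sqrt(-824) ↦ -sqrt(-824). Hence Gal(Q(sqrt(-824))/Q) = Z/2Z.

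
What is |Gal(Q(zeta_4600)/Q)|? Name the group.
|Gal(Q(zeta_4600)/Q)| = phi(4600) = 1760; group ≅ (Z/4600Z)^* ≅ Z/2Z × Z/2Z × Z/20Z × Z/22Z

The n-th cyclotomic polynomial Φ_4600(x) is the minimal polynomial of zeta_4600 over Q and has degree phi(4600) = 1760. So Q(zeta_4600) is a degree-1760 Galois extension with Galois group (Z/4600Z)^*. By CRT, (Z/4600Z)^* ≅ (Z/8Z)^* × (Z/25Z)^* × (Z/23Z)^*. Each prime-power unit group is (Z/8Z)^* ≅ Z/2Z × Z/2Z; (Z/25Z)^* ≅ Z/20Z; (Z/23Z)^* ≅ Z/22Z. Hence Gal(Q(zeta_4600)/Q) ≅ Z/2Z × Z/2Z × Z/20Z × Z/22Z.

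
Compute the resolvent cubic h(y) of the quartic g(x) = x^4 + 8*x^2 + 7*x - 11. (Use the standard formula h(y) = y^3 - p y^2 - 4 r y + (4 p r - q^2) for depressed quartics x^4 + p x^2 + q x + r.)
h(y) = y^3 - 8*y^2 + 44*y - 401

Identify coefficients: p = 8, q = 7, r = -11.
Plug into h(y) = y^3 - p y^2 - 4 r y + (4 p r - q^2):
  h(y) = y^3 - (8) y^2 - 4*(-11) y + (4*(8)*(-11) - (7)^2)
       = y^3 + (-8) y^2 + (44) y + (-401).
Simplifying: h(y) = y^3 - 8*y^2 + 44*y - 401.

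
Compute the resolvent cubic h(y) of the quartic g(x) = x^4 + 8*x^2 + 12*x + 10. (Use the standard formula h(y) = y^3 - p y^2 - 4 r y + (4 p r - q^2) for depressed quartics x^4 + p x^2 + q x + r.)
h(y) = y^3 - 8*y^2 - 40*y + 176

Identify coefficients: p = 8, q = 12, r = 10.
Plug into h(y) = y^3 - p y^2 - 4 r y + (4 p r - q^2):
  h(y) = y^3 - (8) y^2 - 4*(10) y + (4*(8)*(10) - (12)^2)
       = y^3 + (-8) y^2 + (-40) y + (176).
Simplifying: h(y) = y^3 - 8*y^2 - 40*y + 176.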